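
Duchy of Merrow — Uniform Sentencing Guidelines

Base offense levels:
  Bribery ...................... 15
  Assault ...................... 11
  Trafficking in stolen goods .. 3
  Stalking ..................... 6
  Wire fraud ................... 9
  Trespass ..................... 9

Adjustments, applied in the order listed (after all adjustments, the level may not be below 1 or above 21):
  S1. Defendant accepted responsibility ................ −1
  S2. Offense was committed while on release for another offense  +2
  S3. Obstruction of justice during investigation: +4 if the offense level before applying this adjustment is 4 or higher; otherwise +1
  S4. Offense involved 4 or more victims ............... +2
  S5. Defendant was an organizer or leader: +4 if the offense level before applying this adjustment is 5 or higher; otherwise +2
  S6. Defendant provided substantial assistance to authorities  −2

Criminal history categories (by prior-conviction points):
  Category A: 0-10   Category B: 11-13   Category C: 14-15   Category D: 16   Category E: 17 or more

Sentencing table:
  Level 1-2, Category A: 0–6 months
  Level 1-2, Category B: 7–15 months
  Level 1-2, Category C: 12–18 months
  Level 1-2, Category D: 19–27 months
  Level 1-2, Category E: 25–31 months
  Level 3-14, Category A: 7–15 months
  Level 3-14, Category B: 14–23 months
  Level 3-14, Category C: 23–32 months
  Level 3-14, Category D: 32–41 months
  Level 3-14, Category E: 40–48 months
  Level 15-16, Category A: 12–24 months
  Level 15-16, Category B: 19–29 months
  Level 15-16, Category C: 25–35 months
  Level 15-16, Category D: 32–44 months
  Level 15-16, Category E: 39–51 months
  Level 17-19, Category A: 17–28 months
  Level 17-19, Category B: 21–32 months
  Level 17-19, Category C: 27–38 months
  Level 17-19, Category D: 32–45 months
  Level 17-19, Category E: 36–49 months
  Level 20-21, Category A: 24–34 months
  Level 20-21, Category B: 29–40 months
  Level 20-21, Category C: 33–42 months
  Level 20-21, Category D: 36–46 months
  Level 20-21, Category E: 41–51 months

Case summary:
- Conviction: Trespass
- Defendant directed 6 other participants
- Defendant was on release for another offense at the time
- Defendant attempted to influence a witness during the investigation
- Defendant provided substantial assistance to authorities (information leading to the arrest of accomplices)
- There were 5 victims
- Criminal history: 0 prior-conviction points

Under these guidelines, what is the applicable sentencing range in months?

Base offense level for trespass: 9.
S1 does not apply.
S2 applies: 9 + 2 = 11.
S3 applies (level before this adjustment is 11 ≥ 4, so +4): 11 + 4 = 15.
S4 applies: 15 + 2 = 17.
S5 applies (level before this adjustment is 17 ≥ 5, so +4): 17 + 4 = 21.
S6 applies: 21 − 2 = 19.
Final offense level: 19.
Criminal history: 0 prior points → Category A (0-10).
Level 19 falls in the 17-19 band.
Grid: Level 17-19 × Category A = 17-28 months.

17-28 months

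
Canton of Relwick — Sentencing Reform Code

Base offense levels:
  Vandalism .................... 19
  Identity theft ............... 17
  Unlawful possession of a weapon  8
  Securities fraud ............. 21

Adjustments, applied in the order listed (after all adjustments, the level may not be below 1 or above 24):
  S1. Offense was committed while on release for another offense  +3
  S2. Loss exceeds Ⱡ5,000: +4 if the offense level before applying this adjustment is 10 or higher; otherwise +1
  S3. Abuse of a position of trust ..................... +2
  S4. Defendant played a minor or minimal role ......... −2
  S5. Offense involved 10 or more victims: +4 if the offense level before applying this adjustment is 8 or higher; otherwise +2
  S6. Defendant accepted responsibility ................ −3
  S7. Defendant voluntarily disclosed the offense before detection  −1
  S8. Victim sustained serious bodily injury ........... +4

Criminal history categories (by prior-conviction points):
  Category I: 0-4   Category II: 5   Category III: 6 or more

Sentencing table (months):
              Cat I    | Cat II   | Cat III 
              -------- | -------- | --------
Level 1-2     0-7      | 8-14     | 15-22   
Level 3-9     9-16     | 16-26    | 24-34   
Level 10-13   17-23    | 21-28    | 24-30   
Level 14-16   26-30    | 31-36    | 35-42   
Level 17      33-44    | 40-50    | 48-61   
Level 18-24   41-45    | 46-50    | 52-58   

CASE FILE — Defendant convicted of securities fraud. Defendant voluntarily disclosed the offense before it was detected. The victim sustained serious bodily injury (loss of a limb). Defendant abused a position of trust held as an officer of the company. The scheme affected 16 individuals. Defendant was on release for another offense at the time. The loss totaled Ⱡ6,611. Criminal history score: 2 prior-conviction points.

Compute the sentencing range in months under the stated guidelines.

Base offense level for securities fraud: 21.
S1 applies: 21 + 3 = 24.
S2 applies (level before this adjustment is 24 ≥ 10, so +4): 24 + 4 = 28.
S3 applies: 28 + 2 = 30.
S5 applies (level before this adjustment is 30 ≥ 8, so +4): 30 + 4 = 34.
S7 applies: 34 − 1 = 33.
S8 applies: 33 + 4 = 37.
Level 37 exceeds the maximum of 24; capped at 24.
Final offense level: 24.
Criminal history: 2 prior points → Category I (0-4).
Level 24 falls in the 18-24 band.
Grid: Level 18-24 × Category I = 41-45 months.

41-45 months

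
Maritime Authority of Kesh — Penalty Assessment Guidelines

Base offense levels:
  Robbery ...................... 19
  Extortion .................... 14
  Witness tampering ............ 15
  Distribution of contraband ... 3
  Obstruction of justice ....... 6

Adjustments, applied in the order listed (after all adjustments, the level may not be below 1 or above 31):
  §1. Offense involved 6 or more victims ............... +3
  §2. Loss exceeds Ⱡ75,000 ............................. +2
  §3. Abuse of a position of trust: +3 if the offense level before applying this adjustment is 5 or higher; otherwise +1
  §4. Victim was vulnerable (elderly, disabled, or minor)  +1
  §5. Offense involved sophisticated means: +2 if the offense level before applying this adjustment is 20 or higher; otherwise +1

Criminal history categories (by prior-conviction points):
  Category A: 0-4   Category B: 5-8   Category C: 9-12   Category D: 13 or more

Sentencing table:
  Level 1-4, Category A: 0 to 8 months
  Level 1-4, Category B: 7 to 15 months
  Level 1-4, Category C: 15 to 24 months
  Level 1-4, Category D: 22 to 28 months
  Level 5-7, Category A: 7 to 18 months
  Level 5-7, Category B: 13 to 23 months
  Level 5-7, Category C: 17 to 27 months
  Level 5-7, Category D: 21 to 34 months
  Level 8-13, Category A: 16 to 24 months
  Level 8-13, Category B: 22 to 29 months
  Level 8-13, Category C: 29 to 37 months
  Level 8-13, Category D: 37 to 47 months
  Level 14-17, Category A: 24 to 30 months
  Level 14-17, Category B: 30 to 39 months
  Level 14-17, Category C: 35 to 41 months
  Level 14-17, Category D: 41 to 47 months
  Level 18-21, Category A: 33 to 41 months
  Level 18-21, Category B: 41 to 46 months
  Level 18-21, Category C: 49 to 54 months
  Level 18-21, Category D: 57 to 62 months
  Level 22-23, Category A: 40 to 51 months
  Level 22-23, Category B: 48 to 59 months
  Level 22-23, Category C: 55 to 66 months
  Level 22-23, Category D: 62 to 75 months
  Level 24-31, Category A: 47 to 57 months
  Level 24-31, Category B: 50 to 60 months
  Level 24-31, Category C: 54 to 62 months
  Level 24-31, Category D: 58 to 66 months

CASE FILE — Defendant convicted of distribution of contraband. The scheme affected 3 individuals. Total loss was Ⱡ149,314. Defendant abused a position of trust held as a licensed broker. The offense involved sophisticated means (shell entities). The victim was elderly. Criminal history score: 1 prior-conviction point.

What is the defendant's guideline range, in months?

Base offense level for distribution of contraband: 3.
§2 applies: 3 + 2 = 5.
§3 applies (level before this adjustment is 5 ≥ 5, so +3): 5 + 3 = 8.
§4 applies: 8 + 1 = 9.
§5 applies (level before this adjustment is 9 < 20, so +1): 9 + 1 = 10.
Final offense level: 10.
Criminal history: 1 prior point → Category A (0-4).
Level 10 falls in the 8-13 band.
Grid: Level 8-13 × Category A = 16-24 months.

16-24 months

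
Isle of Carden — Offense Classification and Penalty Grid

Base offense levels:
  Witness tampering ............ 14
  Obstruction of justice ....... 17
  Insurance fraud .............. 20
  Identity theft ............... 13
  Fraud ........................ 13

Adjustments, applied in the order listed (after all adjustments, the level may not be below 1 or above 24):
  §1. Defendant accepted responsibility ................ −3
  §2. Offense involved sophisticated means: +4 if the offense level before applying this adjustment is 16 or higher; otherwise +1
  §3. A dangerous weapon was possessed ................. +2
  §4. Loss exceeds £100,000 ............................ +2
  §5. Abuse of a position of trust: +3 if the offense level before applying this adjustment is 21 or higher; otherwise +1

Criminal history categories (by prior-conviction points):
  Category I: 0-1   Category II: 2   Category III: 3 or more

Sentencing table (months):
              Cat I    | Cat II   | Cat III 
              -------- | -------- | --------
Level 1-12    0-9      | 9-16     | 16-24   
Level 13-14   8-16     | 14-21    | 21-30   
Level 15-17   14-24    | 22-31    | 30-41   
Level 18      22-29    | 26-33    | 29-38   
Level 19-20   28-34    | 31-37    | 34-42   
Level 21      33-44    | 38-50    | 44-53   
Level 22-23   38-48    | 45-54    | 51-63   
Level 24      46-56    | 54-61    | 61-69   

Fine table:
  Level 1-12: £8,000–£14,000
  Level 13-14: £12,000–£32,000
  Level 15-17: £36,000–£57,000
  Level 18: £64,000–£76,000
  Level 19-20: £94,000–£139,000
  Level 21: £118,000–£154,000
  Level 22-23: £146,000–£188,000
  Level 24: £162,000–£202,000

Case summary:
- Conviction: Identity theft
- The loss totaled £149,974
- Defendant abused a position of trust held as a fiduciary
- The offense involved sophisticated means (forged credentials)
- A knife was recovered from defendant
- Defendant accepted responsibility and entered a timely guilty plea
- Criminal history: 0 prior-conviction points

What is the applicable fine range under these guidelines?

£36,000–£57,000

Base offense level for identity theft: 13.
§1 applies: 13 − 3 = 10.
§2 applies (level before this adjustment is 10 < 16, so +1): 10 + 1 = 11.
§3 applies: 11 + 2 = 13.
§4 applies: 13 + 2 = 15.
§5 applies (level before this adjustment is 15 < 21, so +1): 15 + 1 = 16.
Final offense level: 16.
Level 16 falls in the 15-17 band.
Fine table: Level 15-17 → £36,000–£57,000.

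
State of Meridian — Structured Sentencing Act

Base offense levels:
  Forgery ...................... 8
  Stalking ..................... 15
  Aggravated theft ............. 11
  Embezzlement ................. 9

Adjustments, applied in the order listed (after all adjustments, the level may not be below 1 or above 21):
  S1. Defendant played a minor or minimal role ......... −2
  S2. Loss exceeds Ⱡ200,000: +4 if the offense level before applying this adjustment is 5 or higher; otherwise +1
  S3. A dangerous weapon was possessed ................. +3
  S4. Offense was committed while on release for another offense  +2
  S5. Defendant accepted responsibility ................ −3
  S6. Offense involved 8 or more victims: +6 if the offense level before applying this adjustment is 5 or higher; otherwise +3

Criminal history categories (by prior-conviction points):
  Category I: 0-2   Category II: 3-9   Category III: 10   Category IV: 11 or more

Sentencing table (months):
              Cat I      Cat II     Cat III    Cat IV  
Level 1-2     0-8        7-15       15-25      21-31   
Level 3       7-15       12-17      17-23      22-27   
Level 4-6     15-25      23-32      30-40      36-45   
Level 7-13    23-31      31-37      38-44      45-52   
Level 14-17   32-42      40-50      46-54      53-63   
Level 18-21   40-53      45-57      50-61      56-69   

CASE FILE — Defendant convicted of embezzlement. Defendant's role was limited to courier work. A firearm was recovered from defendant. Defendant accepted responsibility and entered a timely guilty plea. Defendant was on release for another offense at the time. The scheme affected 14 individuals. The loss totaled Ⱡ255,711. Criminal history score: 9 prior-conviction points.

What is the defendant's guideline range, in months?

45-57 months

Base offense level for embezzlement: 9.
S1 applies: 9 − 2 = 7.
S2 applies (level before this adjustment is 7 ≥ 5, so +4): 7 + 4 = 11.
S3 applies: 11 + 3 = 14.
S4 applies: 14 + 2 = 16.
S5 applies: 16 − 3 = 13.
S6 applies (level before this adjustment is 13 ≥ 5, so +6): 13 + 6 = 19.
Final offense level: 19.
Criminal history: 9 prior points → Category II (3-9).
Level 19 falls in the 18-21 band.
Grid: Level 18-21 × Category II = 45-57 months.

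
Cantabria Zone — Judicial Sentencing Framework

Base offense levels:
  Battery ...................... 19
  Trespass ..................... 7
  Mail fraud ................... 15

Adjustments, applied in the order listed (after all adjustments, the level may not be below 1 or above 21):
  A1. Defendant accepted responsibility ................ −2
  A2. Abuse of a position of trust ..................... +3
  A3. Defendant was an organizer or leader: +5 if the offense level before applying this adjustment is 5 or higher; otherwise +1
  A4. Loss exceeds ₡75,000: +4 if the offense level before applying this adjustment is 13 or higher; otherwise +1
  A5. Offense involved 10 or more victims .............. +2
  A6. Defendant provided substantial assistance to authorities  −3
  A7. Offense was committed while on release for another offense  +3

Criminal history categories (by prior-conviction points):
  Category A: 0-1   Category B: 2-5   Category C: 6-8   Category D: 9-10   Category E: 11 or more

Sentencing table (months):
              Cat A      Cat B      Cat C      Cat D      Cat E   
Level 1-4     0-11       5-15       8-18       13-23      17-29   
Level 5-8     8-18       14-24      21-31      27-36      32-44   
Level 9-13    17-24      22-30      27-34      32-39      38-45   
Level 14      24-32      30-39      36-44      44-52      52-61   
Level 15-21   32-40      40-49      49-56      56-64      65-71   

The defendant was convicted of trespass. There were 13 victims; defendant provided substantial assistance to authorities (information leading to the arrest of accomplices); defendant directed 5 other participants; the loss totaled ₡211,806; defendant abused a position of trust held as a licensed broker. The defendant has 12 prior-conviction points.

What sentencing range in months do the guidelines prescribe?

65-71 months

Base offense level for trespass: 7.
A2 applies: 7 + 3 = 10.
A3 applies (level before this adjustment is 10 ≥ 5, so +5): 10 + 5 = 15.
A4 applies (level before this adjustment is 15 ≥ 13, so +4): 15 + 4 = 19.
A5 applies: 19 + 2 = 21.
A6 applies: 21 − 3 = 18.
A7 does not apply.
Final offense level: 18.
Criminal history: 12 prior points → Category E (11+).
Level 18 falls in the 15-21 band.
Grid: Level 15-21 × Category E = 65-71 months.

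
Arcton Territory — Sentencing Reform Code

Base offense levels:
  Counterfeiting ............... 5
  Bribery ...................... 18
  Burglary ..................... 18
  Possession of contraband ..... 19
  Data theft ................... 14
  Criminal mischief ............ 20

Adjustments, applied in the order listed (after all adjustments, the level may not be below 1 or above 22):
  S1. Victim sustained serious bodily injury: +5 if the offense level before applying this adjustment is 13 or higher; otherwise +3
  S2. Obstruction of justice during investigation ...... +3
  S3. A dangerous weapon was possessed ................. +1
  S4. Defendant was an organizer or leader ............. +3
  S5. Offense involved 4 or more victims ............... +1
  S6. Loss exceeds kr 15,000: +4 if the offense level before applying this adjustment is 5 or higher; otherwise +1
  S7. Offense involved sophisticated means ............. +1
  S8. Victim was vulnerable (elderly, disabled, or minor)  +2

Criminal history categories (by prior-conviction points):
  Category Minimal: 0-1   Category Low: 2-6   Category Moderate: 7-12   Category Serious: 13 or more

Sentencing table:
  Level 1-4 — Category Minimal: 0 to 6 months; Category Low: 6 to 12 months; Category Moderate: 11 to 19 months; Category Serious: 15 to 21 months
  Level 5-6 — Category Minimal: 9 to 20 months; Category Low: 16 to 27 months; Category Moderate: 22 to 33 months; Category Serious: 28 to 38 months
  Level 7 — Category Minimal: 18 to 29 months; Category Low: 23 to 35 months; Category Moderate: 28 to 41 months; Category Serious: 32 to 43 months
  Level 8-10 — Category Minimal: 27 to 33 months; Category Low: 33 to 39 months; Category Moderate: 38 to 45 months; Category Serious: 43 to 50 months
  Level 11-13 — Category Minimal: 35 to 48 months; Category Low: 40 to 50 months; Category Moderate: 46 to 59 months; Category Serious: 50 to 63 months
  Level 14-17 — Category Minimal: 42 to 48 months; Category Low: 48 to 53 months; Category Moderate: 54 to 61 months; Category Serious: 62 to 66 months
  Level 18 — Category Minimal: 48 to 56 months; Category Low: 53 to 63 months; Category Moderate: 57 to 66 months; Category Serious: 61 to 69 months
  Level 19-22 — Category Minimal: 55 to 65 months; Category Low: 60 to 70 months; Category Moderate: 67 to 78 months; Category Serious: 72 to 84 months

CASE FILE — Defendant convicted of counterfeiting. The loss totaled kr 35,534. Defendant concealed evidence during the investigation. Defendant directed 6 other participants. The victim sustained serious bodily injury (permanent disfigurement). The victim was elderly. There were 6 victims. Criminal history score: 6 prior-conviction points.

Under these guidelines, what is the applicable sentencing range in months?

60-70 months

Base offense level for counterfeiting: 5.
S1 applies (level before this adjustment is 5 < 13, so +3): 5 + 3 = 8.
S2 applies: 8 + 3 = 11.
S3 does not apply.
S4 applies: 11 + 3 = 14.
S5 applies: 14 + 1 = 15.
S6 applies (level before this adjustment is 15 ≥ 5, so +4): 15 + 4 = 19.
S7 does not apply.
S8 applies: 19 + 2 = 21.
Final offense level: 21.
Criminal history: 6 prior points → Category Low (2-6).
Level 21 falls in the 19-22 band.
Grid: Level 19-22 × Category Low = 60-70 months.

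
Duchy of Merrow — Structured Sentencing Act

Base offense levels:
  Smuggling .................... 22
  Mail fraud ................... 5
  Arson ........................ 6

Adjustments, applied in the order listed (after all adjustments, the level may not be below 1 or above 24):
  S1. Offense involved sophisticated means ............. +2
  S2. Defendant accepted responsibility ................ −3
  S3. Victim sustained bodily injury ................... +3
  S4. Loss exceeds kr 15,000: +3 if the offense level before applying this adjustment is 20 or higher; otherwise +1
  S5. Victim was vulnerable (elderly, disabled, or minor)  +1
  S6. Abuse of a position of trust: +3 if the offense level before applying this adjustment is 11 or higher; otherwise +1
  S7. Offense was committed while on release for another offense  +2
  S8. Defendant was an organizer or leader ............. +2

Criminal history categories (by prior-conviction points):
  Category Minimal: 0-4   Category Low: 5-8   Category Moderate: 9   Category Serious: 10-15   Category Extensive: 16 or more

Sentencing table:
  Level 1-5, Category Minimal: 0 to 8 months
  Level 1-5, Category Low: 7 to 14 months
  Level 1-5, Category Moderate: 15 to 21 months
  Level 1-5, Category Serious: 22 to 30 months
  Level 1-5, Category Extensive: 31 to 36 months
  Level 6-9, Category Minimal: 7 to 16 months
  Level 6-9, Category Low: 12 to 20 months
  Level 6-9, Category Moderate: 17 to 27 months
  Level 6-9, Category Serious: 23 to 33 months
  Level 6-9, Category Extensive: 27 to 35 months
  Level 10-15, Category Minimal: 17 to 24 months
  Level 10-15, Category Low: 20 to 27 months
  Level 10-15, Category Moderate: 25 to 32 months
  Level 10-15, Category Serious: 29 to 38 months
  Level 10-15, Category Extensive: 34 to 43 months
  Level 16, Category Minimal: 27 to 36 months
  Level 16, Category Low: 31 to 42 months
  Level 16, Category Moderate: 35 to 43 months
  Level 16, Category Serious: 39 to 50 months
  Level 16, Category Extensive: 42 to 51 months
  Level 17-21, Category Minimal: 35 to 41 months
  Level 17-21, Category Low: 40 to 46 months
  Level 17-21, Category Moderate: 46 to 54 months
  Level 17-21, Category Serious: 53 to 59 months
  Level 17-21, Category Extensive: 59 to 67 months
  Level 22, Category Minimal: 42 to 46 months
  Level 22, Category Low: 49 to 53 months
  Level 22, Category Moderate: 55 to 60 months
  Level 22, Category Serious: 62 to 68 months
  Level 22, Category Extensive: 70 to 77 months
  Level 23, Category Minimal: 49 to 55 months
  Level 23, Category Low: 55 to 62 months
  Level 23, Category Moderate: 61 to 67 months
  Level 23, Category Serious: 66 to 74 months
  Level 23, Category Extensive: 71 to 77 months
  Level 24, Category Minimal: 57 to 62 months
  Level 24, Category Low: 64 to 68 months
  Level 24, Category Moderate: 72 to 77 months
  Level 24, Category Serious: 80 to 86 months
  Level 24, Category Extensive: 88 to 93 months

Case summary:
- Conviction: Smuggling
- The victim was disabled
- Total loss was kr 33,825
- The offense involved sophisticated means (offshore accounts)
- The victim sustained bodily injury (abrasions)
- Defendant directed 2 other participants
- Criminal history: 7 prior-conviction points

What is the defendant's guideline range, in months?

Base offense level for smuggling: 22.
S1 applies: 22 + 2 = 24.
S2 does not apply.
S3 applies: 24 + 3 = 27.
S4 applies (level before this adjustment is 27 ≥ 20, so +3): 27 + 3 = 30.
S5 applies: 30 + 1 = 31.
S8 applies: 31 + 2 = 33.
Level 33 exceeds the maximum of 24; capped at 24.
Final offense level: 24.
Criminal history: 7 prior points → Category Low (5-8).
Level 24 falls in the 24 band.
Grid: Level 24 × Category Low = 64-68 months.

64-68 months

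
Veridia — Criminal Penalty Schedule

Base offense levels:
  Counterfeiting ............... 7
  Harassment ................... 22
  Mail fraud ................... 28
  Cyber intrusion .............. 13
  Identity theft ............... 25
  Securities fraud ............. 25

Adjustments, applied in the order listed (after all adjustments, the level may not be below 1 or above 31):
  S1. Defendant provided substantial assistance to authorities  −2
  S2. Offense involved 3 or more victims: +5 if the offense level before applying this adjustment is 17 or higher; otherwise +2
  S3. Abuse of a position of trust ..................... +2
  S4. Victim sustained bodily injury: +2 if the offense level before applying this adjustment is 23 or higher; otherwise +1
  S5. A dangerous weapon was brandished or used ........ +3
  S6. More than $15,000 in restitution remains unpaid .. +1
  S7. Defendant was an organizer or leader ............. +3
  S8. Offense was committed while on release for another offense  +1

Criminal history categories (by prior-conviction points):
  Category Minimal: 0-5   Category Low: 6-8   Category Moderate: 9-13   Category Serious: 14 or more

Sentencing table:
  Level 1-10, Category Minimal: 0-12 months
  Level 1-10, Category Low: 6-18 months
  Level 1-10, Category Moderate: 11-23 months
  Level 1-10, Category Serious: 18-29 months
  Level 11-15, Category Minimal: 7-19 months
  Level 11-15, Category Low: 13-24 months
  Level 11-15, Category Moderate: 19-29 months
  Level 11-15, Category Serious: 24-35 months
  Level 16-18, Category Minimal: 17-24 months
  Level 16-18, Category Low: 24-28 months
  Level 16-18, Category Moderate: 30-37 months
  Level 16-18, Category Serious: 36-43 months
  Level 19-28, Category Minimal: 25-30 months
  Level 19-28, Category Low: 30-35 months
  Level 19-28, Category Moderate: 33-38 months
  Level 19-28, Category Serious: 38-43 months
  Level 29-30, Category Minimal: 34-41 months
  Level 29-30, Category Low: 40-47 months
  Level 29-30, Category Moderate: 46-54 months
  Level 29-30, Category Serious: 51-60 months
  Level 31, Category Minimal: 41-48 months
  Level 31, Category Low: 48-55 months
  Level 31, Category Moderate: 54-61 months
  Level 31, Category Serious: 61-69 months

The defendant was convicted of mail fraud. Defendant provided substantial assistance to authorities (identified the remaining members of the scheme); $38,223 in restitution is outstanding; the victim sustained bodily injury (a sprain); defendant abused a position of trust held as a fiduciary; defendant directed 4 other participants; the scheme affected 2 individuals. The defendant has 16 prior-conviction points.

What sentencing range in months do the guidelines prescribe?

Base offense level for mail fraud: 28.
S1 applies: 28 − 2 = 26.
S2 does not apply.
S3 applies: 26 + 2 = 28.
S4 applies (level before this adjustment is 28 ≥ 23, so +2): 28 + 2 = 30.
S5 does not apply.
S6 applies: 30 + 1 = 31.
S7 applies: 31 + 3 = 34.
S8 does not apply.
Level 34 exceeds the maximum of 31; capped at 31.
Final offense level: 31.
Criminal history: 16 prior points → Category Serious (14+).
Level 31 falls in the 31 band.
Grid: Level 31 × Category Serious = 61-69 months.

61-69 months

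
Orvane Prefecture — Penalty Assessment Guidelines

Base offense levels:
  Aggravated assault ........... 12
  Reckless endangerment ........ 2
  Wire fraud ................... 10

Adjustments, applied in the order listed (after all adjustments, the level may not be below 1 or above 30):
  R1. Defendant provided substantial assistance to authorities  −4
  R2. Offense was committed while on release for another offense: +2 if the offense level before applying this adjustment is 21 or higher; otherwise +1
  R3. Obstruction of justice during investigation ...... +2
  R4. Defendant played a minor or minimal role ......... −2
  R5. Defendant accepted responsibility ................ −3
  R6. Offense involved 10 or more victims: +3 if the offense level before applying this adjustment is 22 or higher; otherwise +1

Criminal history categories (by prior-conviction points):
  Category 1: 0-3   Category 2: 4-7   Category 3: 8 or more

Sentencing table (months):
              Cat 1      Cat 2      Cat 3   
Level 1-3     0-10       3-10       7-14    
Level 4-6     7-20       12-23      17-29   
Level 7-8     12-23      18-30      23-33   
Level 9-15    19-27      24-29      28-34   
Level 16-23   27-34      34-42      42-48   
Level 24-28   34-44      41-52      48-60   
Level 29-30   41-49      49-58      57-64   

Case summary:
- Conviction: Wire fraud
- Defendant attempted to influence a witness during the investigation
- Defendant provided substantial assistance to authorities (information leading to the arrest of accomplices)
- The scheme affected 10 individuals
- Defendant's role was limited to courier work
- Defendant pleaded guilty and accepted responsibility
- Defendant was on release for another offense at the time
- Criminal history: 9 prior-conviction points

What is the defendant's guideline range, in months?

17-29 months

Base offense level for wire fraud: 10.
R1 applies: 10 − 4 = 6.
R2 applies (level before this adjustment is 6 < 21, so +1): 6 + 1 = 7.
R3 applies: 7 + 2 = 9.
R4 applies: 9 − 2 = 7.
R5 applies: 7 − 3 = 4.
R6 applies (level before this adjustment is 4 < 22, so +1): 4 + 1 = 5.
Final offense level: 5.
Criminal history: 9 prior points → Category 3 (8+).
Level 5 falls in the 4-6 band.
Grid: Level 4-6 × Category 3 = 17-29 months.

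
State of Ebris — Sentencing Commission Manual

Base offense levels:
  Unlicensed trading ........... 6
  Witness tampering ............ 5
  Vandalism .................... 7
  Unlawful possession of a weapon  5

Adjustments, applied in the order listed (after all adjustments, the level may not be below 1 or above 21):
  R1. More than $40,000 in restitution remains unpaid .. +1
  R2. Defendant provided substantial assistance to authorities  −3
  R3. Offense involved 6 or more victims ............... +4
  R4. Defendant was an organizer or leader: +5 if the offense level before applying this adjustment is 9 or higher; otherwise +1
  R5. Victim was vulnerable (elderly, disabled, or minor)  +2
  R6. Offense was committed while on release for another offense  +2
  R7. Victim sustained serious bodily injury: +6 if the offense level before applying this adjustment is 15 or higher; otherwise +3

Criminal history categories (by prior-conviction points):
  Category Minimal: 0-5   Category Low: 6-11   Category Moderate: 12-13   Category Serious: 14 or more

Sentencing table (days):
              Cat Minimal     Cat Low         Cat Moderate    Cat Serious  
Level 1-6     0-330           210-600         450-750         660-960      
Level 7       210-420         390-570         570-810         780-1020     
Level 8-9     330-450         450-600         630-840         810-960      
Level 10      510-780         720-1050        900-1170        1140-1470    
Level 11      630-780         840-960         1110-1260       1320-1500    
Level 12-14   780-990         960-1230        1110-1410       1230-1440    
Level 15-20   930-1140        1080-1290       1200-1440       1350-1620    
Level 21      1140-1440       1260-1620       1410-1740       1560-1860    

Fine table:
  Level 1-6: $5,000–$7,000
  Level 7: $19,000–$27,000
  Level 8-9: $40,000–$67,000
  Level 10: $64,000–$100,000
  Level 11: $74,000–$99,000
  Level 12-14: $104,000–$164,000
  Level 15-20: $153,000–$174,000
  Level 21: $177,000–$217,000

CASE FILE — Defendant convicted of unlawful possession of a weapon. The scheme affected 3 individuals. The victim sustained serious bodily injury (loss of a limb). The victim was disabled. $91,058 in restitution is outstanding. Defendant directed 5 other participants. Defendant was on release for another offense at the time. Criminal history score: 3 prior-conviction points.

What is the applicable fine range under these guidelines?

$104,000–$164,000

Base offense level for unlawful possession of a weapon: 5.
R1 applies: 5 + 1 = 6.
R3 does not apply.
R4 applies (level before this adjustment is 6 < 9, so +1): 6 + 1 = 7.
R5 applies: 7 + 2 = 9.
R6 applies: 9 + 2 = 11.
R7 applies (level before this adjustment is 11 < 15, so +3): 11 + 3 = 14.
Final offense level: 14.
Level 14 falls in the 12-14 band.
Fine table: Level 12-14 → $104,000–$164,000.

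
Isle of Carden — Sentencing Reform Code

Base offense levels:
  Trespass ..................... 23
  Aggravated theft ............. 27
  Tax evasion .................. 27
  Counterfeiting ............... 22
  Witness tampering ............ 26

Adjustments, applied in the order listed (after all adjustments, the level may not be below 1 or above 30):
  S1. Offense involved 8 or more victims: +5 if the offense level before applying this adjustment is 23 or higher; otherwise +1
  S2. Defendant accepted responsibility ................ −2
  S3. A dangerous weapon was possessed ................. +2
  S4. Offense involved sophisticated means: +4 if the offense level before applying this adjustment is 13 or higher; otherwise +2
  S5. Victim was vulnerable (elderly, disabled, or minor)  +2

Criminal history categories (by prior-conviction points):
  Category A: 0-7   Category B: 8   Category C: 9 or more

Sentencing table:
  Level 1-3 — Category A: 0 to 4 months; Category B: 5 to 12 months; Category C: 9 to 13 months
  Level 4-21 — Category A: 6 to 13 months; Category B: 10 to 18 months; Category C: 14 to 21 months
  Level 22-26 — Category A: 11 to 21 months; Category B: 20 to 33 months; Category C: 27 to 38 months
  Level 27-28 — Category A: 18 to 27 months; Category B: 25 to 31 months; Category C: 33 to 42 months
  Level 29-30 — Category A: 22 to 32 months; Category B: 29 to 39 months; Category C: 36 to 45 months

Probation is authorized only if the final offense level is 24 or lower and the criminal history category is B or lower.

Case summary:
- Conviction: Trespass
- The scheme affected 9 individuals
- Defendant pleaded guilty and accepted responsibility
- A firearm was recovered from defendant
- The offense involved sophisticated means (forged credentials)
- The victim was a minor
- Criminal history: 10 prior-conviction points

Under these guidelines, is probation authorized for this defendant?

No

Base offense level for trespass: 23.
S1 applies (level before this adjustment is 23 ≥ 23, so +5): 23 + 5 = 28.
S2 applies: 28 − 2 = 26.
S3 applies: 26 + 2 = 28.
S4 applies (level before this adjustment is 28 ≥ 13, so +4): 28 + 4 = 32.
S5 applies: 32 + 2 = 34.
Level 34 exceeds the maximum of 30; capped at 30.
Final offense level: 30.
Criminal history: 10 prior points → Category C (9+).
Level 30 falls in the 29-30 band.
Grid: Level 29-30 × Category C = 36-45 months.
Probation check: level 30 > 24 and category C > B → not eligible.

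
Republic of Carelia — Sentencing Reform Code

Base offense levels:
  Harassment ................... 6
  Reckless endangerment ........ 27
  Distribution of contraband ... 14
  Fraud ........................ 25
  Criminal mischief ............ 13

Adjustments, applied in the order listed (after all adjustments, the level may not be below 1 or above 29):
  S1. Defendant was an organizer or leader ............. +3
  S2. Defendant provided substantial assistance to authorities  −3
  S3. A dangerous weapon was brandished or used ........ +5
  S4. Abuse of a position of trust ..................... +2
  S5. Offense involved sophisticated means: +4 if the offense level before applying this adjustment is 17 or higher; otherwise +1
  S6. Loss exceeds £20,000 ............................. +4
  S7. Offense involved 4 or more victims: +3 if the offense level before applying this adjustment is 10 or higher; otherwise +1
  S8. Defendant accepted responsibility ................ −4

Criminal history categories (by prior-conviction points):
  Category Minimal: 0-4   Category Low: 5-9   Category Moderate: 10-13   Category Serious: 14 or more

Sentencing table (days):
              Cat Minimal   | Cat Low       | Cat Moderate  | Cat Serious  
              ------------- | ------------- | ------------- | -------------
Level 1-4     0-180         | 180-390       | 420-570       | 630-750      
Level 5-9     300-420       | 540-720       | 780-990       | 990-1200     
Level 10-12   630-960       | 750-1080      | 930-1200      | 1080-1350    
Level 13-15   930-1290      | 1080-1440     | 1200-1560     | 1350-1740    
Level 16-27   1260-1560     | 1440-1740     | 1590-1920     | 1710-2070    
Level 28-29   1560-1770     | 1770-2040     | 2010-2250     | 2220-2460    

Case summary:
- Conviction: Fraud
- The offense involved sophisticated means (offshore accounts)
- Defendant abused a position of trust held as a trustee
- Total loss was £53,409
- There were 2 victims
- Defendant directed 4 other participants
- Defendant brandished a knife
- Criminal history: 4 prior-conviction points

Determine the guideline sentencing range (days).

Base offense level for fraud: 25.
S1 applies: 25 + 3 = 28.
S3 applies: 28 + 5 = 33.
S4 applies: 33 + 2 = 35.
S5 applies (level before this adjustment is 35 ≥ 17, so +4): 35 + 4 = 39.
S6 applies: 39 + 4 = 43.
S8 does not apply.
Level 43 exceeds the maximum of 29; capped at 29.
Final offense level: 29.
Criminal history: 4 prior points → Category Minimal (0-4).
Level 29 falls in the 28-29 band.
Grid: Level 28-29 × Category Minimal = 1560-1770 days.

1560-1770 days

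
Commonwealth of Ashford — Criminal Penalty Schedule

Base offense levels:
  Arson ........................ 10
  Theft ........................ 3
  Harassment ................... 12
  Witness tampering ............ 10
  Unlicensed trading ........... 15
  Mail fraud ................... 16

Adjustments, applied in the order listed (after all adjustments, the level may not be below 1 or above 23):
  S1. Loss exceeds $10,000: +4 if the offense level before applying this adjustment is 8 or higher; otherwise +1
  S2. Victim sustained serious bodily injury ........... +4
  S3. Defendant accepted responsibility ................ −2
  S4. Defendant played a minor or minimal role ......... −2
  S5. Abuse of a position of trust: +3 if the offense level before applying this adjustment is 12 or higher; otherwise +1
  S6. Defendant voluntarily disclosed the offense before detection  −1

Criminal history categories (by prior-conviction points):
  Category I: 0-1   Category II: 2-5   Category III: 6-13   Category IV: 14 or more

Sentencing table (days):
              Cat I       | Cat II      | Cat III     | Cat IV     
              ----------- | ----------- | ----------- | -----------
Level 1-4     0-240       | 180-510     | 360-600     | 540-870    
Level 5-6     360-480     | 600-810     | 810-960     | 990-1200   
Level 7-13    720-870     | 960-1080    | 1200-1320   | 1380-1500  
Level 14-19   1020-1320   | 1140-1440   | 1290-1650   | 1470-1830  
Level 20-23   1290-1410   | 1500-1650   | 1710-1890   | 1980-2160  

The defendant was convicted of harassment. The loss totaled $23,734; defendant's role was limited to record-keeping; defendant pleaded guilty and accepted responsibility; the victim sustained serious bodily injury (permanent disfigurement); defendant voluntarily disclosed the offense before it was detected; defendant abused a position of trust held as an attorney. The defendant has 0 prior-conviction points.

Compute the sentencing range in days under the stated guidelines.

1020-1320 days

Base offense level for harassment: 12.
S1 applies (level before this adjustment is 12 ≥ 8, so +4): 12 + 4 = 16.
S2 applies: 16 + 4 = 20.
S3 applies: 20 − 2 = 18.
S4 applies: 18 − 2 = 16.
S5 applies (level before this adjustment is 16 ≥ 12, so +3): 16 + 3 = 19.
S6 applies: 19 − 1 = 18.
Final offense level: 18.
Criminal history: 0 prior points → Category I (0-1).
Level 18 falls in the 14-19 band.
Grid: Level 14-19 × Category I = 1020-1320 days.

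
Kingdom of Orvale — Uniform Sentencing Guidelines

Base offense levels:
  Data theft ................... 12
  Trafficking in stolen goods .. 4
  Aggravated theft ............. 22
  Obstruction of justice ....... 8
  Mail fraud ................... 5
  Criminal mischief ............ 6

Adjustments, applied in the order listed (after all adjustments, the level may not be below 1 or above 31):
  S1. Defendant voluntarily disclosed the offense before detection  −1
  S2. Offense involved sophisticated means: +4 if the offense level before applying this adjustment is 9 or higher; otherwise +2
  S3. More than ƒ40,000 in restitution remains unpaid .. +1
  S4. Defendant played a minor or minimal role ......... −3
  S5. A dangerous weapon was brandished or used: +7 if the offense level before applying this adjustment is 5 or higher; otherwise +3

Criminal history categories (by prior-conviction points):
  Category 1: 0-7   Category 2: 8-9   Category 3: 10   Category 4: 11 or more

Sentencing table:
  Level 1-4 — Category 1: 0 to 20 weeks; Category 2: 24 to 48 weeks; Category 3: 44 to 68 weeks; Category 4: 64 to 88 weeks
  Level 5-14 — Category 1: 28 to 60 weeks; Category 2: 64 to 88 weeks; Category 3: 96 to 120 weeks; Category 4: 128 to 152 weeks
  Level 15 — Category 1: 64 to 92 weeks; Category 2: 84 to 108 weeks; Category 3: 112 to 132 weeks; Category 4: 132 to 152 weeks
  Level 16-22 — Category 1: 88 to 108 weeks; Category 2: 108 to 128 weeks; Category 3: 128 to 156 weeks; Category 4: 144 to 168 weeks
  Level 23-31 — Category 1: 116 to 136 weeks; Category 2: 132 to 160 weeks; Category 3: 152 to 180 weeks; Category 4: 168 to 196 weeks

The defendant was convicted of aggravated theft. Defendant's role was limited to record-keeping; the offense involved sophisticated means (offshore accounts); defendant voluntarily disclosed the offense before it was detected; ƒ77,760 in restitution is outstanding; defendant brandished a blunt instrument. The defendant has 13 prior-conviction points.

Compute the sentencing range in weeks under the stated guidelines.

168-196 weeks

Base offense level for aggravated theft: 22.
S1 applies: 22 − 1 = 21.
S2 applies (level before this adjustment is 21 ≥ 9, so +4): 21 + 4 = 25.
S3 applies: 25 + 1 = 26.
S4 applies: 26 − 3 = 23.
S5 applies (level before this adjustment is 23 ≥ 5, so +7): 23 + 7 = 30.
Final offense level: 30.
Criminal history: 13 prior points → Category 4 (11+).
Level 30 falls in the 23-31 band.
Grid: Level 23-31 × Category 4 = 168-196 weeks.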